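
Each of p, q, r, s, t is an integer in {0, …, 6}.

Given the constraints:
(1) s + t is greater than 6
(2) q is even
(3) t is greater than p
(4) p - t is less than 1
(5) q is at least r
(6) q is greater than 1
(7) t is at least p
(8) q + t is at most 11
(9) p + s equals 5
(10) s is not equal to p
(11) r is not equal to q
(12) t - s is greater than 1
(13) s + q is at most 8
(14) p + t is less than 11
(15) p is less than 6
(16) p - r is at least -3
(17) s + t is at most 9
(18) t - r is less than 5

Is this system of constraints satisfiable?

Take p = 3, q = 6, r = 3, s = 2, t = 5. Then constraint 1: s + t = 7; constraint 4: p - t = -2, and every other listed constraint is also met.

Satisfiable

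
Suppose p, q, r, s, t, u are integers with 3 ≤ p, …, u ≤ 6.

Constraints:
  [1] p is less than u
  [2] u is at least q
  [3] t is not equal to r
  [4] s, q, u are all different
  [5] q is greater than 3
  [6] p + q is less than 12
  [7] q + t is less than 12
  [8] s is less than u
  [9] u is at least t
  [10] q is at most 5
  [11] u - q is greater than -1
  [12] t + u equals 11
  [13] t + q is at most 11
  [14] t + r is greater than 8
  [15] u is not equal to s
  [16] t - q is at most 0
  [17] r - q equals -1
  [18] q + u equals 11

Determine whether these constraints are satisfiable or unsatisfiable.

Satisfiable

Setting (p, q, r, s, t, u) = (5, 5, 4, 4, 5, 6) satisfies everything: constraint 6: p + q = 10; constraint 7: q + t = 10; constraint 11: u - q = 1, and the others follow.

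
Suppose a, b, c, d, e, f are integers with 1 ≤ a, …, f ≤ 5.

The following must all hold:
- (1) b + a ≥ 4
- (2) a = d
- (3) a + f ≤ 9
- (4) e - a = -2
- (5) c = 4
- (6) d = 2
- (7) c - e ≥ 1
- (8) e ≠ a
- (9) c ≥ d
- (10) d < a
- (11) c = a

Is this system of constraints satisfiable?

Constraint 5 fixes c = 4 and constraint 6 fixes d = 2. Constraints 2 and 11 give c = a = d, so c = d. But 4 ≠ 2 — contradiction.

Unsatisfiable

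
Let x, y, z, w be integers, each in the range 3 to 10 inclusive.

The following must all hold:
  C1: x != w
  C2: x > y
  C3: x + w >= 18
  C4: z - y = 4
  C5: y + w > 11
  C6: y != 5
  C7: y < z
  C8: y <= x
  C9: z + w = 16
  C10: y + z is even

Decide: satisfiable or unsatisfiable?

Satisfiable

Try x = 10, y = 3, z = 7, w = 9.
Check constraint 3: x + w = 19; constraint 4: z - y = 4; constraint 5: y + w = 12. The remaining constraints are straightforward to verify.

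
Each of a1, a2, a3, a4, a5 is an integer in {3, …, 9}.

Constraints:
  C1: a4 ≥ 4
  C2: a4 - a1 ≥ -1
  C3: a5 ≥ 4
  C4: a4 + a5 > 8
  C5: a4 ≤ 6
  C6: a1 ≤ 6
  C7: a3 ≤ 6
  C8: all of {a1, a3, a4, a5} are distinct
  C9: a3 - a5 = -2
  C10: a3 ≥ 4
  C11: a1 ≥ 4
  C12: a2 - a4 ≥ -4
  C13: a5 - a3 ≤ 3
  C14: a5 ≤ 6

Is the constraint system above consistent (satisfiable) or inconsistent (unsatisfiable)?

Constraints 1, 3, 5, 6, 7, 10, 11, and 14 confine each of a1, a3, a4, a5 to the 3 values {4, …, 6}.
Constraint 8 requires all 4 of them to be distinct, but only 3 values are available — impossible by the pigeonhole principle.

Unsatisfiable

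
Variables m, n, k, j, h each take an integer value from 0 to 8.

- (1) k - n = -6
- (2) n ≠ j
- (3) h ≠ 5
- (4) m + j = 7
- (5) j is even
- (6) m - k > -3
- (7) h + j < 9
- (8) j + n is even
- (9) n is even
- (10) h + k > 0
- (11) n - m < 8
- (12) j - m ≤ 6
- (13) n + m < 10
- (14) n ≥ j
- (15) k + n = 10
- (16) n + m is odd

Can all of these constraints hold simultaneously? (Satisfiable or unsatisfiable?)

One satisfying assignment is m = 1, n = 8, k = 2, j = 6, h = 1.
For the less obvious constraints — constraint 1: k - n = -6; constraint 4: m + j = 7; constraint 6: m - k = -1 — and the others hold by inspection.

Satisfiable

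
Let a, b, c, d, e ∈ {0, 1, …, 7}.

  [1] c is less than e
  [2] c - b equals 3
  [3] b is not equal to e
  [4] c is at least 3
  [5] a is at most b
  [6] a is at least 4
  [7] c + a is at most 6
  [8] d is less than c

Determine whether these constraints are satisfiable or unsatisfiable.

From constraint 4: c ≥ 3. From constraint 6: a ≥ 4. Hence c + a ≥ 7. But constraint 7 requires c + a ≤ 6, and 6 < 7. Contradiction.

Unsatisfiable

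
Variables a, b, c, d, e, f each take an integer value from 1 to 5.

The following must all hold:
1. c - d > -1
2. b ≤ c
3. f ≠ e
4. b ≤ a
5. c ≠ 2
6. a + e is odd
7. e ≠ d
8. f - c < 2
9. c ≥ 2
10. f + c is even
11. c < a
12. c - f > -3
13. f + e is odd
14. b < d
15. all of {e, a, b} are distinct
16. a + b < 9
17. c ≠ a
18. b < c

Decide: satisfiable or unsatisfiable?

Satisfiable

The assignment a = 5, b = 1, c = 3, d = 3, e = 4, f = 3 works:
  constraint 1 holds since c - d = 0.
  constraint 8 holds since f - c = 0.
The rest check out directly.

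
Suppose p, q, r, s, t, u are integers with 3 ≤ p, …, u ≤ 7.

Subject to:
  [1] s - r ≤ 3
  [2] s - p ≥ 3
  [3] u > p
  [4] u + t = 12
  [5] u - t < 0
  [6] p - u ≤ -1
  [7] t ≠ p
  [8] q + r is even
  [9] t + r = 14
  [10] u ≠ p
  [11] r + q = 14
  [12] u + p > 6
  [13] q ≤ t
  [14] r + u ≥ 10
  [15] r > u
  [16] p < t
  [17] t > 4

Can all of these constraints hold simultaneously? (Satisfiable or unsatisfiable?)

Take p = 4, q = 7, r = 7, s = 7, t = 7, u = 5. Then constraint 1: s - r = 0; constraint 2: s - p = 3; constraint 4: u + t = 12, and every other listed constraint is also met.

Satisfiable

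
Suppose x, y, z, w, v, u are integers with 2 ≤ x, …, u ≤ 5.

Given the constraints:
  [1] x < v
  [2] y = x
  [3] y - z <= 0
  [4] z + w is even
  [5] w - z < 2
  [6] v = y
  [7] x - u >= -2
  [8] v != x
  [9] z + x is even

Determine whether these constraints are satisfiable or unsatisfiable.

From constraints 2 and 6, v = y = x, so v = x. But constraint 8 says v ≠ x. Contradiction.

Unsatisfiable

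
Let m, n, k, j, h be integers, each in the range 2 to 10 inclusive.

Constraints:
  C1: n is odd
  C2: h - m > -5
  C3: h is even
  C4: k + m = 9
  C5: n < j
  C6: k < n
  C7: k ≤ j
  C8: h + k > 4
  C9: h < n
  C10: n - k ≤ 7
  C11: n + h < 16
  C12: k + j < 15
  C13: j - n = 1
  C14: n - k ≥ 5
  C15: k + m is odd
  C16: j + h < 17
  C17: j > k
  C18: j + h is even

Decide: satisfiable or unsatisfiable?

Satisfiable

Take m = 6, n = 9, k = 3, j = 10, h = 4. Then constraint 2: h - m = -2; constraint 4: k + m = 9, and every other listed constraint is also met.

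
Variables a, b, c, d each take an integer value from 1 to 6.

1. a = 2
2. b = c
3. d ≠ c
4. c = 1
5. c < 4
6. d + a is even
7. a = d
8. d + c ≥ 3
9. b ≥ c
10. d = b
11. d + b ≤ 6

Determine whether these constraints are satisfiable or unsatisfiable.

Unsatisfiable

Constraint 1 fixes a = 2 and constraint 4 fixes c = 1. Constraints 2, 7, and 10 give a = d = b = c, so a = c. But 2 ≠ 1 — contradiction.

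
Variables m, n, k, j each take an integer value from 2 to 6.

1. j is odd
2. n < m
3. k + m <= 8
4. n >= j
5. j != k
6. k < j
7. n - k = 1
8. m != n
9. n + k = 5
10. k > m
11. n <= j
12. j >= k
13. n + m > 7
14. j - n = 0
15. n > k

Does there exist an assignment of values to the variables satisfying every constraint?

Constraints 2, 4, 6, and 10 give k < j, j ≤ n, n < m, m < k. Chaining: k < j ≤ n < m < k, which forces k < k — impossible.

Unsatisfiable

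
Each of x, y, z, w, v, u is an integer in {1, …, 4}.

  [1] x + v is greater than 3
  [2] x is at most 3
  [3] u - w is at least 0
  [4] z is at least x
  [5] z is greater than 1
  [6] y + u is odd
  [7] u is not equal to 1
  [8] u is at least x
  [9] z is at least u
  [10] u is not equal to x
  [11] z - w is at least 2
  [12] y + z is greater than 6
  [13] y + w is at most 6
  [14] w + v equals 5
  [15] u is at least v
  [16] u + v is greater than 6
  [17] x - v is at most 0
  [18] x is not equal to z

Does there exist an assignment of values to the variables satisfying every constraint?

Take x = 3, y = 3, z = 4, w = 2, v = 3, u = 4. Then constraint 1: x + v = 6; constraint 3: u - w = 2, and every other listed constraint is also met.

Satisfiable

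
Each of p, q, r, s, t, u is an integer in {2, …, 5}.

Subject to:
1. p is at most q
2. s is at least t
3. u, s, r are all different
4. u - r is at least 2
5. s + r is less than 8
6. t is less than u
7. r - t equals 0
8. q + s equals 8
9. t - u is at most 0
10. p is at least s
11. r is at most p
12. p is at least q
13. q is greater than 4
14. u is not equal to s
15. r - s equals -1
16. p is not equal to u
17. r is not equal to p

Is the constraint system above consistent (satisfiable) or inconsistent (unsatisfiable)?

One satisfying assignment is p = 5, q = 5, r = 2, s = 3, t = 2, u = 4.
For the less obvious constraints — constraint 4: u - r = 2; constraint 5: s + r = 5; constraint 7: r - t = 0 — and the others hold by inspection.

Satisfiable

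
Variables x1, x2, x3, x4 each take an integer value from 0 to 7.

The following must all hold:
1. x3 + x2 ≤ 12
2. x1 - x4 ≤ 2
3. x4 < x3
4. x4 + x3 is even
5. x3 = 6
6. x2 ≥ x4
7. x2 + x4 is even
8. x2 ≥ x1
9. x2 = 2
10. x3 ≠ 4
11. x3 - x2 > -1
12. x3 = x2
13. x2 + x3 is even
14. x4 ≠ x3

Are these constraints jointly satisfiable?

Constraint 5 fixes x3 = 6 and constraint 9 fixes x2 = 2, but constraint 12 requires x3 = x2. Since 6 ≠ 2, contradiction.

Unsatisfiable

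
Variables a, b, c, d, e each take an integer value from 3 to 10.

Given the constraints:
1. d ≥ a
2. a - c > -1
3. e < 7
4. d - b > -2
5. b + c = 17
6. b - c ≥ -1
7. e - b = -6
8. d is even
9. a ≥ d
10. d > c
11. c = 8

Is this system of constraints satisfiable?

The assignment a = 10, b = 9, c = 8, d = 10, e = 3 works:
  constraint 2 holds since a - c = 2.
  constraint 4 holds since d - b = 1.
  constraint 5 holds since b + c = 17.
The rest check out directly.

Satisfiable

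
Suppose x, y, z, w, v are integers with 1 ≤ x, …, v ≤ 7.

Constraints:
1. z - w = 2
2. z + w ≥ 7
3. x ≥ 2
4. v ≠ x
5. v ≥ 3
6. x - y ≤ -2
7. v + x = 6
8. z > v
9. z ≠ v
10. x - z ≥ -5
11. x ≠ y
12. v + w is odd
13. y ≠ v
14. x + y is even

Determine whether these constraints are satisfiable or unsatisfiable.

Take x = 2, y = 6, z = 5, w = 3, v = 4. Then constraint 1: z - w = 2; constraint 2: z + w = 8; constraint 6: x - y = -4, and every other listed constraint is also met.

Satisfiable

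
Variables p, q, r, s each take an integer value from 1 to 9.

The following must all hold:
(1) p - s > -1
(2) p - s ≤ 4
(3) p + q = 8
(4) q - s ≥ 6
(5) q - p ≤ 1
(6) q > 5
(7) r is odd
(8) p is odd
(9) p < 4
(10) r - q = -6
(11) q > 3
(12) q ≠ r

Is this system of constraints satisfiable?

Constraints 2, 4, and 5 give q − s ≥ 6, s − p ≥ -4, p − q ≥ -1.
Adding all 3 inequalities: the left sides telescope to 0, and the right sides sum to 6 + (-4) + (-1) = 1. So 0 ≥ 1, which is false.

Unsatisfiable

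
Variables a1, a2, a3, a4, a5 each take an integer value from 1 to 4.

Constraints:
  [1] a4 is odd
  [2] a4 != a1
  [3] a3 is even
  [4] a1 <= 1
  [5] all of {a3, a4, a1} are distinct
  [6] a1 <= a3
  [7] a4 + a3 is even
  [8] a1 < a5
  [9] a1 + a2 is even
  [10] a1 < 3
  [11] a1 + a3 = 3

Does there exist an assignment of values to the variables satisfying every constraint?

Unsatisfiable

Constraint 1 makes a4 odd and constraint 3 makes a3 even, so a4 + a3 must be odd. Constraint 7 says a4 + a3 is even — contradiction.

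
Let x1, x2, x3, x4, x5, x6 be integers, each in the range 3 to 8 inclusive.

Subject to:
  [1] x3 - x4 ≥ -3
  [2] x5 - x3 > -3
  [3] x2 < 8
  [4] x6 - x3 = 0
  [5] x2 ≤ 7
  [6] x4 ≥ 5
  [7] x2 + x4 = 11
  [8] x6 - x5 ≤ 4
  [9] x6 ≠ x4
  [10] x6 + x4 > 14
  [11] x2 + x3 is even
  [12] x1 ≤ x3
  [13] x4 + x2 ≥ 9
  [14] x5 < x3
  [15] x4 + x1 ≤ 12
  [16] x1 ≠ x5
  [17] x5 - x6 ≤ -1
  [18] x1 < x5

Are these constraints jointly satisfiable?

The assignment x1 = 3, x2 = 3, x3 = 7, x4 = 8, x5 = 6, x6 = 7 works:
  constraint 1 holds since x3 - x4 = -1.
  constraint 2 holds since x5 - x3 = -1.
  constraint 4 holds since x6 - x3 = 0.
The rest check out directly.

Satisfiable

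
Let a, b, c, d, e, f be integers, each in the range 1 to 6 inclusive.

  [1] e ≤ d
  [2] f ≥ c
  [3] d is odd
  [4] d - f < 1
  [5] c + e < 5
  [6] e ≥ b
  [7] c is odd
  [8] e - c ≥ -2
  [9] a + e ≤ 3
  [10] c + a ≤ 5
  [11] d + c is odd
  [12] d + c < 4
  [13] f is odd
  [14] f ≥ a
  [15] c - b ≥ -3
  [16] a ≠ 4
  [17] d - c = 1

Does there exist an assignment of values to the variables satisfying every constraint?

Unsatisfiable

Constraint 3 makes d odd and constraint 7 makes c odd, so d + c must be even. Constraint 11 says d + c is odd — contradiction.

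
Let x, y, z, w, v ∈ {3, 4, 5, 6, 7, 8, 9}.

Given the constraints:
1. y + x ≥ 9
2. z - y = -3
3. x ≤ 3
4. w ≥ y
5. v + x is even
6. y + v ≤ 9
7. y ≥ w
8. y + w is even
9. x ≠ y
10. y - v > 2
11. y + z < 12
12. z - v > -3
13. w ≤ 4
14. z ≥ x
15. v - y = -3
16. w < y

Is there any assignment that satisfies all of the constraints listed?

Unsatisfiable

From constraints 4 and 13: y ≤ w ≤ 4. From constraint 3: x ≤ 3. Hence y + x ≤ 7. But constraint 1 requires y + x ≥ 9, and 9 > 7. Contradiction.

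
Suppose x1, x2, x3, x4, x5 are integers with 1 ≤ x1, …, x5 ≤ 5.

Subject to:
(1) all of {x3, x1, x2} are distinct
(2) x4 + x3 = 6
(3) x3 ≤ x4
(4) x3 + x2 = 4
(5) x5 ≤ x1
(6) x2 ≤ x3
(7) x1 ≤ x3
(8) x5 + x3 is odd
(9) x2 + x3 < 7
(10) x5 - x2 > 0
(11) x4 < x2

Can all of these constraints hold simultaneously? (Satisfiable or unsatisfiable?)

Unsatisfiable

Constraints 3, 5, 7, 10, and 11 give x2 < x5, x5 ≤ x1, x1 ≤ x3, x3 ≤ x4, x4 < x2. Chaining: x2 < x5 ≤ x1 ≤ x3 ≤ x4 < x2, which forces x2 < x2 — impossible.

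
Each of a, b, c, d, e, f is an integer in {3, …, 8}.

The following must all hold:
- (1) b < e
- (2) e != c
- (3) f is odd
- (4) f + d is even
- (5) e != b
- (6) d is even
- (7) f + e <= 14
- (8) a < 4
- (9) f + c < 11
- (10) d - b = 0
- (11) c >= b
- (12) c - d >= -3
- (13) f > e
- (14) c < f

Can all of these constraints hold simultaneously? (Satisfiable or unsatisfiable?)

Constraint 3 makes f odd and constraint 6 makes d even, so f + d must be odd. Constraint 4 says f + d is even — contradiction.

Unsatisfiable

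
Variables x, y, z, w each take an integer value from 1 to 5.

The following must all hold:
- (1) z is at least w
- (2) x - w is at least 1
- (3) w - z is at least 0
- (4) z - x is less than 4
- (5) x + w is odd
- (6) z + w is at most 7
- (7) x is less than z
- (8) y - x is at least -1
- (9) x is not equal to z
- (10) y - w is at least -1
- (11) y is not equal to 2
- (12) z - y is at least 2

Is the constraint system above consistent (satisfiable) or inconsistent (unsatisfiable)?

Unsatisfiable

Constraints 2, 3, 8, and 12 give w − z ≥ 0, z − y ≥ 2, y − x ≥ -1, x − w ≥ 1.
Adding all 4 inequalities: the left sides telescope to 0, and the right sides sum to 0 + 2 + (-1) + 1 = 2. So 0 ≥ 2, which is false.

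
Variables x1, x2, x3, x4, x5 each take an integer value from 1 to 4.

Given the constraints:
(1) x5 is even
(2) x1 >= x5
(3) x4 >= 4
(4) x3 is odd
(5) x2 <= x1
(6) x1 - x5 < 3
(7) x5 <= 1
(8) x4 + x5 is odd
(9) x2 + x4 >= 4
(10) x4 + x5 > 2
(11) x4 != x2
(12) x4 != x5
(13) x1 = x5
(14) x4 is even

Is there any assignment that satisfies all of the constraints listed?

Unsatisfiable

Constraint 14 makes x4 even and constraint 1 makes x5 even, so x4 + x5 must be even. Constraint 8 says x4 + x5 is odd — contradiction.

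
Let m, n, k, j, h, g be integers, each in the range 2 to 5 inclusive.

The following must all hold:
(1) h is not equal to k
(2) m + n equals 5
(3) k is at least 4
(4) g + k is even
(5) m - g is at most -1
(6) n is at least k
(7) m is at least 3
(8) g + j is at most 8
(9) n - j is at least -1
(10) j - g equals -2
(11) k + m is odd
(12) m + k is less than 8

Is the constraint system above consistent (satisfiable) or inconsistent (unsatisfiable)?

Unsatisfiable

From constraint 7: m ≥ 3. From constraints 3 and 6: n ≥ k ≥ 4. Hence m + n ≥ 7. But constraint 2 requires m + n = 5, and 5 < 7. Contradiction.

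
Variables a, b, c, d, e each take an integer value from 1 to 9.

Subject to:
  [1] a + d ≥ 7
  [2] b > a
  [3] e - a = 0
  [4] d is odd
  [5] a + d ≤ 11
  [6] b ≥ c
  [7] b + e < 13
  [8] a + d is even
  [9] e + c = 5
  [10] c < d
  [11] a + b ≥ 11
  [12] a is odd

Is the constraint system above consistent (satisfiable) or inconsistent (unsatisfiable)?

Satisfiable

The assignment a = 3, b = 9, c = 2, d = 7, e = 3 works:
  constraint 1 holds since a + d = 10.
  constraint 3 holds since e - a = 0.
  constraint 5 holds since a + d = 10.
The rest check out directly.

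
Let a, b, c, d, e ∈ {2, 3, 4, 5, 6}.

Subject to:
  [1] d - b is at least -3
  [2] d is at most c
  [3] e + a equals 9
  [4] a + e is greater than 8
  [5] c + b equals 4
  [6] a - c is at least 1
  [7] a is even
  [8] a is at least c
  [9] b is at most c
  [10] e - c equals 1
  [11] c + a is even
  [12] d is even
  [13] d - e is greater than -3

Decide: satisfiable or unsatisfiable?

Satisfiable

Try a = 6, b = 2, c = 2, d = 2, e = 3.
Check constraint 1: d - b = 0; constraint 3: e + a = 9. The remaining constraints are straightforward to verify.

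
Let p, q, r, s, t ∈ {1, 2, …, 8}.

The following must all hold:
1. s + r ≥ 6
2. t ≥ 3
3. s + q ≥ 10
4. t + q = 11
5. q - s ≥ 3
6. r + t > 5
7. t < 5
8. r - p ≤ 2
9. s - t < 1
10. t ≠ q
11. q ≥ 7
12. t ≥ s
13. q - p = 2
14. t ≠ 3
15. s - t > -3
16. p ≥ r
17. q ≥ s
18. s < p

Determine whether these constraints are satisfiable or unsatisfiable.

Satisfiable

One satisfying assignment is p = 5, q = 7, r = 4, s = 4, t = 4.
For the less obvious constraints — constraint 1: s + r = 8; constraint 3: s + q = 11; constraint 4: t + q = 11 — and the others hold by inspection.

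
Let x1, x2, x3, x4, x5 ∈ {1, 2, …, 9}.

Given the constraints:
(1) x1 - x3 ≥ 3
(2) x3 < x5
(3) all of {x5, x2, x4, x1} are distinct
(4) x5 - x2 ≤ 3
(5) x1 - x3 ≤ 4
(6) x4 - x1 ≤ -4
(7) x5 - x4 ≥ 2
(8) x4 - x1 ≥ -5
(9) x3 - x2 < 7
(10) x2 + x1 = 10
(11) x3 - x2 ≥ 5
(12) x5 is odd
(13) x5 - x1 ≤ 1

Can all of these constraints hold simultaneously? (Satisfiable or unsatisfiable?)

Unsatisfiable

Constraints 1, 4, 7, 8, and 11 give x2 − x5 ≥ -3, x5 − x4 ≥ 2, x4 − x1 ≥ -5, x1 − x3 ≥ 3, x3 − x2 ≥ 5.
Adding all 5 inequalities: the left sides telescope to 0, and the right sides sum to (-3) + 2 + (-5) + 3 + 5 = 2. So 0 ≥ 2, which is false.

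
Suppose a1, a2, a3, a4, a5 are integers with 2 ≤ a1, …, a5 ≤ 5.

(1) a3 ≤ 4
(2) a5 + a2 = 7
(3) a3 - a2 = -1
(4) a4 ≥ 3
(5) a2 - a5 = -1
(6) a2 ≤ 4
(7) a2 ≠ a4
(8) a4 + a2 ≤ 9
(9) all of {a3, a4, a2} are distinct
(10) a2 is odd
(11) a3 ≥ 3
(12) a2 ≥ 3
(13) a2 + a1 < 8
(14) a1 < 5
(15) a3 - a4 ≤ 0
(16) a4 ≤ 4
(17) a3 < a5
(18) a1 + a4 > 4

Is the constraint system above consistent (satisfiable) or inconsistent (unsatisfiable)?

Constraints 1, 4, 6, 11, 12, and 16 confine each of a3, a4, a2 to the 2 values {3, 4}.
Constraint 9 requires all 3 of them to be distinct, but only 2 values are available — impossible by the pigeonhole principle.

Unsatisfiable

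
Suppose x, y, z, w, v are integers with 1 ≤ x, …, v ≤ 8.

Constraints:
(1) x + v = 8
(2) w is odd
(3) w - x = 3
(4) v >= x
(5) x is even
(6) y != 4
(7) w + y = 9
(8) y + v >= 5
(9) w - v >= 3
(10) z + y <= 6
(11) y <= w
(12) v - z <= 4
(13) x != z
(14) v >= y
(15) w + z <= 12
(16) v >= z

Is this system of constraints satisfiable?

Satisfiable

Take x = 4, y = 2, z = 2, w = 7, v = 4. Then constraint 1: x + v = 8; constraint 3: w - x = 3; constraint 7: w + y = 9, and every other listed constraint is also met.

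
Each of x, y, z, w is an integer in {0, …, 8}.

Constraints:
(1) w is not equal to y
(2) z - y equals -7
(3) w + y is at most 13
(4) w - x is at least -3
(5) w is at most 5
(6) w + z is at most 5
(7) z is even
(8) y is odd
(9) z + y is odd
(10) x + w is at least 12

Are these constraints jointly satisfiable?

Try x = 8, y = 7, z = 0, w = 5.
Check constraint 2: z - y = -7; constraint 3: w + y = 12; constraint 4: w - x = -3. The remaining constraints are straightforward to verify.

Satisfiable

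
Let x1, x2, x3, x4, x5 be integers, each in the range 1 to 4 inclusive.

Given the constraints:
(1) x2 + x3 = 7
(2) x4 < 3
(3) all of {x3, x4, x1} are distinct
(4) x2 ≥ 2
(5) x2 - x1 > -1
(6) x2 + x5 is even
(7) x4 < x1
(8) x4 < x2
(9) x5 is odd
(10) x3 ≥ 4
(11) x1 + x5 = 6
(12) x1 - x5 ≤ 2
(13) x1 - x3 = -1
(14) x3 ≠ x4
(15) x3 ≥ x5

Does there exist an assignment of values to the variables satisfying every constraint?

Satisfiable

Take x1 = 3, x2 = 3, x3 = 4, x4 = 1, x5 = 3. Then constraint 1: x2 + x3 = 7; constraint 5: x2 - x1 = 0, and every other listed constraint is also met.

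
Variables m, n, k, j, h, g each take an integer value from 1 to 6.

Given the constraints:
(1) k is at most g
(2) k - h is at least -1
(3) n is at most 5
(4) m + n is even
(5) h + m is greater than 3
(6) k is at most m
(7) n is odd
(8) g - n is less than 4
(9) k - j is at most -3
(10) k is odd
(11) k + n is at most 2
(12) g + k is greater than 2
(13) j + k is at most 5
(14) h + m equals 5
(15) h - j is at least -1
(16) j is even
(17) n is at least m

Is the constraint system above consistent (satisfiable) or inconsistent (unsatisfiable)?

Constraints 2, 9, and 15 give k − h ≥ -1, h − j ≥ -1, j − k ≥ 3.
Adding all 3 inequalities: the left sides telescope to 0, and the right sides sum to (-1) + (-1) + 3 = 1. So 0 ≥ 1, which is false.

Unsatisfiable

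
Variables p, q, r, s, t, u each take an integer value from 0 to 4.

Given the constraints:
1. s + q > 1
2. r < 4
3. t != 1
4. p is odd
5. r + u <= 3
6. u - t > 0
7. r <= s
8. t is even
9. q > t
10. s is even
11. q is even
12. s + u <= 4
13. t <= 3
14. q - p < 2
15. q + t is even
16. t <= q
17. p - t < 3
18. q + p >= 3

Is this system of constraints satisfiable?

Try p = 1, q = 2, r = 0, s = 0, t = 0, u = 1.
Check constraint 1: s + q = 2; constraint 5: r + u = 1. The remaining constraints are straightforward to verify.

Satisfiable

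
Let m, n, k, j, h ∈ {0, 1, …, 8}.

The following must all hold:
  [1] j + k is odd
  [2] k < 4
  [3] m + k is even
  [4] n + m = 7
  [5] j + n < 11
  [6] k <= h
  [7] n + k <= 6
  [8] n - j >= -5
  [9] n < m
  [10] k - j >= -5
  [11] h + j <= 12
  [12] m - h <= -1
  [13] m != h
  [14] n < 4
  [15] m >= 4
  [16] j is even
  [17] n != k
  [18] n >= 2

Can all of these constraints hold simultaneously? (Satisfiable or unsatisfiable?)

Satisfiable

Take m = 5, n = 2, k = 3, j = 6, h = 6. Then constraint 4: n + m = 7; constraint 5: j + n = 8; constraint 7: n + k = 5, and every other listed constraint is also met.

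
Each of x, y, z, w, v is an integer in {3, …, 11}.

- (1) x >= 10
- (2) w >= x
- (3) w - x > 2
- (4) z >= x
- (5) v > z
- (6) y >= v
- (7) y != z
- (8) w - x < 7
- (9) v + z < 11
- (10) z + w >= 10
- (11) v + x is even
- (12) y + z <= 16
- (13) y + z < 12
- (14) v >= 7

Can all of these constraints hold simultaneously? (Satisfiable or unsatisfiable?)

From constraints 6 and 14: y ≥ v ≥ 7. From constraints 1 and 4: z ≥ x ≥ 10. Hence y + z ≥ 17. But constraint 12 requires y + z ≤ 16, and 16 < 17. Contradiction.

Unsatisfiable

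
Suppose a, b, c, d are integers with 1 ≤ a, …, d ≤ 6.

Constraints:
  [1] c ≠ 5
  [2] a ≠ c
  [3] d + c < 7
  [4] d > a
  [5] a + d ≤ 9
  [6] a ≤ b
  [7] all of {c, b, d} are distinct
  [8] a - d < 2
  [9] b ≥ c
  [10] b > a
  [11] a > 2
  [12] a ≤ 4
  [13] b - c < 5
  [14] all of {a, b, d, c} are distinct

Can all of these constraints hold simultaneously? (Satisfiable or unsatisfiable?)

Setting (a, b, c, d) = (3, 6, 2, 4) satisfies everything: constraint 3: d + c = 6; constraint 5: a + d = 7; constraint 8: a - d = -1, and the others follow.

Satisfiable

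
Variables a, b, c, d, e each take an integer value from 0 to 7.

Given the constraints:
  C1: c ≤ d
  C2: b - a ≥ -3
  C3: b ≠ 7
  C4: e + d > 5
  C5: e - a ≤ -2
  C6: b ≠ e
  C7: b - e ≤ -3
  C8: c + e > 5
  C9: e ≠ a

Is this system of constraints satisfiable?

Constraints 2, 5, and 7 give a − e ≥ 2, e − b ≥ 3, b − a ≥ -3.
Adding all 3 inequalities: the left sides telescope to 0, and the right sides sum to 2 + 3 + (-3) = 2. So 0 ≥ 2, which is false.

Unsatisfiable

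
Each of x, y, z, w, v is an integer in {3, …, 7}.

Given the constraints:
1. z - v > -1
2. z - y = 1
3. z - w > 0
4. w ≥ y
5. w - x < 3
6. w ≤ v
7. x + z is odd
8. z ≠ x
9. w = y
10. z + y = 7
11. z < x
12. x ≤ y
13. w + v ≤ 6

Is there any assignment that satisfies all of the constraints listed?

Unsatisfiable

Constraints 3, 4, 11, and 12 give x ≤ y, y ≤ w, w < z, z < x. Chaining: x ≤ y ≤ w < z < x, which forces x < x — impossible.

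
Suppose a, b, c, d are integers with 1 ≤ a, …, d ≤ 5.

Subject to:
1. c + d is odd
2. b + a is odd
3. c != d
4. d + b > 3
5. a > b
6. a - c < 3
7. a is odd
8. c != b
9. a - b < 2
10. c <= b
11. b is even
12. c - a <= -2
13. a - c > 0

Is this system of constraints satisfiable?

Setting (a, b, c, d) = (3, 2, 1, 2) satisfies everything: constraint 4: d + b = 4; constraint 6: a - c = 2; constraint 9: a - b = 1, and the others follow.

Satisfiable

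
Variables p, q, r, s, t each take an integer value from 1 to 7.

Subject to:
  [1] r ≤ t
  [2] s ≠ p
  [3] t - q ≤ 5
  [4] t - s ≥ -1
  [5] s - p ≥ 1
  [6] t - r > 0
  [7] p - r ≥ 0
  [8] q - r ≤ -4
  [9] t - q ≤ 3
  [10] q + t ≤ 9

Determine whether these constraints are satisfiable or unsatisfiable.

Unsatisfiable

Constraints 4, 5, 7, 8, and 9 give r − q ≥ 4, q − t ≥ -3, t − s ≥ -1, s − p ≥ 1, p − r ≥ 0.
Adding all 5 inequalities: the left sides telescope to 0, and the right sides sum to 4 + (-3) + (-1) + 1 + 0 = 1. So 0 ≥ 1, which is false.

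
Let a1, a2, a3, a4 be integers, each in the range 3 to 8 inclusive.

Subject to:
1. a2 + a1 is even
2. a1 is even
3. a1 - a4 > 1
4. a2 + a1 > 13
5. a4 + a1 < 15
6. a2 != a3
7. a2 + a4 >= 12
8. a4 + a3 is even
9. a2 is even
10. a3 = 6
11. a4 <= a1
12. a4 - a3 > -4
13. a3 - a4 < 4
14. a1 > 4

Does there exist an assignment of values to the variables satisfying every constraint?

Take a1 = 8, a2 = 8, a3 = 6, a4 = 4. Then constraint 3: a1 - a4 = 4; constraint 4: a2 + a1 = 16, and every other listed constraint is also met.

Satisfiable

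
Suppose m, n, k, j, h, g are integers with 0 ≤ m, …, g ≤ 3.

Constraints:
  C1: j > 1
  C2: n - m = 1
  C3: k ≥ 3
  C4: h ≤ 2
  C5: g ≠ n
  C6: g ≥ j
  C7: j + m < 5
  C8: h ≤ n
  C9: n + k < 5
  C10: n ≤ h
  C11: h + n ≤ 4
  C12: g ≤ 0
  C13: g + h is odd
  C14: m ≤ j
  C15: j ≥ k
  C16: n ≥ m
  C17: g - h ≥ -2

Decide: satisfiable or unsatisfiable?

Unsatisfiable

From constraints 3 and 15: j ≥ k and k ≥ 3, so j ≥ 3. From constraints 6 and 12: j ≤ g and g ≤ 0, so j ≤ 0. But 0 < 3, so no value of j works.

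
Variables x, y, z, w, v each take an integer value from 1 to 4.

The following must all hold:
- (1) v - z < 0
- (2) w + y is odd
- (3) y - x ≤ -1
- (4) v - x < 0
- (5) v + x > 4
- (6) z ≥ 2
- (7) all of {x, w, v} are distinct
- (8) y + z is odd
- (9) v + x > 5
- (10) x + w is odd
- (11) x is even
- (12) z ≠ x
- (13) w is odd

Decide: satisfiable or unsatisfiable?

The assignment x = 4, y = 2, z = 3, w = 1, v = 2 works:
  constraint 1 holds since v - z = -1.
  constraint 3 holds since y - x = -2.
  constraint 4 holds since v - x = -2.
The rest check out directly.

Satisfiable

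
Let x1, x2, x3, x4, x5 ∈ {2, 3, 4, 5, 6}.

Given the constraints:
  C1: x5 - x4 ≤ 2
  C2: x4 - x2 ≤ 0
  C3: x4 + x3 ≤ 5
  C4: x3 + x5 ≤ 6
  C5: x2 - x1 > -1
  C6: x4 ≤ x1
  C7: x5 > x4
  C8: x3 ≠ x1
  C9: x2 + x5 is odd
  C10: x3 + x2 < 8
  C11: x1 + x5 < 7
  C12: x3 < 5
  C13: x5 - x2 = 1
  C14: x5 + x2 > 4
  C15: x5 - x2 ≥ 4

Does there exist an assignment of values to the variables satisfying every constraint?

Constraints 1, 2, and 15 give x2 − x4 ≥ 0, x4 − x5 ≥ -2, x5 − x2 ≥ 4.
Adding all 3 inequalities: the left sides telescope to 0, and the right sides sum to 0 + (-2) + 4 = 2. So 0 ≥ 2, which is false.

Unsatisfiable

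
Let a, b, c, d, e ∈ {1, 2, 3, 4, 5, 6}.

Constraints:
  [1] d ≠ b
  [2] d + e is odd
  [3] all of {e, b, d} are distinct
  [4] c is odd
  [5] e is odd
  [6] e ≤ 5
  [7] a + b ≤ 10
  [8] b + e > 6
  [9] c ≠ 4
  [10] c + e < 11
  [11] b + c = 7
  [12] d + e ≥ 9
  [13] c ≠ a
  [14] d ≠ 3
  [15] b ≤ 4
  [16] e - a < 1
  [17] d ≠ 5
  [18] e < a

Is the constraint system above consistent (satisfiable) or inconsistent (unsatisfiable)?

Setting (a, b, c, d, e) = (6, 2, 5, 6, 5) satisfies everything: constraint 7: a + b = 8; constraint 8: b + e = 7; constraint 10: c + e = 10, and the others follow.

Satisfiable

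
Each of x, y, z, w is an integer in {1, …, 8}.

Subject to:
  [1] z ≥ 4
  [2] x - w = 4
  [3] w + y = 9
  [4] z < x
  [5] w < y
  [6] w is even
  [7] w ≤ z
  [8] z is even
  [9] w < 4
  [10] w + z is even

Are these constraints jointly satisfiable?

The assignment x = 6, y = 7, z = 4, w = 2 works:
  constraint 2 holds since x - w = 4.
  constraint 3 holds since w + y = 9.
The rest check out directly.

Satisfiable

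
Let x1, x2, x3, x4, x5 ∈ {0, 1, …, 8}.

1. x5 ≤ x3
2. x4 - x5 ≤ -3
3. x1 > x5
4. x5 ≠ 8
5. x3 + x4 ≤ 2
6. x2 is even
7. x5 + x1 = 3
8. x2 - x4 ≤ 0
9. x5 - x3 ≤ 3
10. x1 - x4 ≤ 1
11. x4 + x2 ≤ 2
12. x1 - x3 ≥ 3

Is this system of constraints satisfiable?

Constraints 2, 9, 10, and 12 give x1 − x3 ≥ 3, x3 − x5 ≥ -3, x5 − x4 ≥ 3, x4 − x1 ≥ -1.
Adding all 4 inequalities: the left sides telescope to 0, and the right sides sum to 3 + (-3) + 3 + (-1) = 2. So 0 ≥ 2, which is false.

Unsatisfiable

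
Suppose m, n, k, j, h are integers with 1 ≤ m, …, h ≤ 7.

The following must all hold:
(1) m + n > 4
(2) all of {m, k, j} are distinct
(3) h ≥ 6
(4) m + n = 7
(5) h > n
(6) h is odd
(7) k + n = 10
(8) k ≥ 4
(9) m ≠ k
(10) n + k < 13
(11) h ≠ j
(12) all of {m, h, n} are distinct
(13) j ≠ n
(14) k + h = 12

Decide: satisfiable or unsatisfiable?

Try m = 2, n = 5, k = 5, j = 6, h = 7.
Check constraint 1: m + n = 7; constraint 4: m + n = 7. The remaining constraints are straightforward to verify.

Satisfiable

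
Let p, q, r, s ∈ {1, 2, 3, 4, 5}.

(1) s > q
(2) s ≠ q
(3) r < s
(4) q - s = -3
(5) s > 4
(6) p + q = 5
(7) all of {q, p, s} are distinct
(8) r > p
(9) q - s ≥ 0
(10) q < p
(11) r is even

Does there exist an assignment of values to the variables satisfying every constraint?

Constraints 3, 8, 9, and 10 give p < r, r < s, s ≤ q, q < p. Chaining: p < r < s ≤ q < p, which forces p < p — impossible.

Unsatisfiable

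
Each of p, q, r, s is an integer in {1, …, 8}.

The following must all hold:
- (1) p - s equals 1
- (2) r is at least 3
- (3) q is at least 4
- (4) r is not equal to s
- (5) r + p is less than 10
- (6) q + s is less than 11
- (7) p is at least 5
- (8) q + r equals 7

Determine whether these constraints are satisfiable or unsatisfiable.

Satisfiable

The assignment p = 6, q = 4, r = 3, s = 5 works:
  constraint 1 holds since p - s = 1.
  constraint 5 holds since r + p = 9.
The rest check out directly.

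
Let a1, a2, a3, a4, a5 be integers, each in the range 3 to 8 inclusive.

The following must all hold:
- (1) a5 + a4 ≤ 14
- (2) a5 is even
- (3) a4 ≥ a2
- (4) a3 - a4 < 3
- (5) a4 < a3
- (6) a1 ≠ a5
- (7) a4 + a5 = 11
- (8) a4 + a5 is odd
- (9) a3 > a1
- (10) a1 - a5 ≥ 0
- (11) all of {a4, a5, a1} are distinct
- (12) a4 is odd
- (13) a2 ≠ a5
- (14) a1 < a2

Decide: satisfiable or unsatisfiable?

Satisfiable

The assignment a1 = 5, a2 = 7, a3 = 8, a4 = 7, a5 = 4 works:
  constraint 1 holds since a5 + a4 = 11.
  constraint 4 holds since a3 - a4 = 1.
  constraint 7 holds since a4 + a5 = 11.
The rest check out directly.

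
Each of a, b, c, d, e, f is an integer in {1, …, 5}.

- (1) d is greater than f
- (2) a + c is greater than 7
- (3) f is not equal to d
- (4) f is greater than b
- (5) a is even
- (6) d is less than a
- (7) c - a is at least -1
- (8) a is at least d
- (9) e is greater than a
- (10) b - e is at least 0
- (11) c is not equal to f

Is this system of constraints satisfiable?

Constraints 1, 4, 6, 9, and 10 give f < d, d < a, a < e, e ≤ b, b < f. Chaining: f < d < a < e ≤ b < f, which forces f < f — impossible.

Unsatisfiable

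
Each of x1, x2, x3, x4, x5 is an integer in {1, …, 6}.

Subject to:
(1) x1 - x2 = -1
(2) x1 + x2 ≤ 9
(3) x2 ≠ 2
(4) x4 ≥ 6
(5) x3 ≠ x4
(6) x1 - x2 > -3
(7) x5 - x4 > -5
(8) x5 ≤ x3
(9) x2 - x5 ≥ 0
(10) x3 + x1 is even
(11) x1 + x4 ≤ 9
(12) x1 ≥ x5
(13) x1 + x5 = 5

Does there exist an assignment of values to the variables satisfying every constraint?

Satisfiable

One satisfying assignment is x1 = 3, x2 = 4, x3 = 3, x4 = 6, x5 = 2.
For the less obvious constraints — constraint 1: x1 - x2 = -1; constraint 2: x1 + x2 = 7; constraint 6: x1 - x2 = -1 — and the others hold by inspection.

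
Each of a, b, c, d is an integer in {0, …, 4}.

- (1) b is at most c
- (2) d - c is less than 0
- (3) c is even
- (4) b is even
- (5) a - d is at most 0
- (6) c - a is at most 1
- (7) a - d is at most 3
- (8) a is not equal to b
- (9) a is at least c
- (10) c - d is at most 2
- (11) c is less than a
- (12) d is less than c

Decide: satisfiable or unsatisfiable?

Constraints 5, 11, and 12 give a ≤ d, d < c, c < a. Chaining: a ≤ d < c < a, which forces a < a — impossible.

Unsatisfiable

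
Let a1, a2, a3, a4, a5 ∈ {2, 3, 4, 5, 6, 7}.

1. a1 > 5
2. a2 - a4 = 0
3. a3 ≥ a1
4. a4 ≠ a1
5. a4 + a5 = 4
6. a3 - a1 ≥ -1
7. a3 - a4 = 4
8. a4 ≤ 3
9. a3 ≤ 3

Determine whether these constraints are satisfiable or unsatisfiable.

From constraint 1: a1 ≥ 6. From constraints 3 and 9: a1 ≤ a3 and a3 ≤ 3, so a1 ≤ 3. But 3 < 6, so no value of a1 works.

Unsatisfiable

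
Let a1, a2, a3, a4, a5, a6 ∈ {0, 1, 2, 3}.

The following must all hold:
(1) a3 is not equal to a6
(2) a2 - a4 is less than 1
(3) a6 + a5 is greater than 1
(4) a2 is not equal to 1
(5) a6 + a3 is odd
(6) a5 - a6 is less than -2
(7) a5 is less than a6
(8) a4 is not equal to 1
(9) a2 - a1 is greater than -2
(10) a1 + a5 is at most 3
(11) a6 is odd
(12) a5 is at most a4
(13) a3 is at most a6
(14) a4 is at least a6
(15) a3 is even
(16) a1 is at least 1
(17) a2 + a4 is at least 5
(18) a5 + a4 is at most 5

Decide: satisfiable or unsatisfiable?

Try a1 = 2, a2 = 2, a3 = 0, a4 = 3, a5 = 0, a6 = 3.
Check constraint 2: a2 - a4 = -1; constraint 3: a6 + a5 = 3. The remaining constraints are straightforward to verify.

Satisfiable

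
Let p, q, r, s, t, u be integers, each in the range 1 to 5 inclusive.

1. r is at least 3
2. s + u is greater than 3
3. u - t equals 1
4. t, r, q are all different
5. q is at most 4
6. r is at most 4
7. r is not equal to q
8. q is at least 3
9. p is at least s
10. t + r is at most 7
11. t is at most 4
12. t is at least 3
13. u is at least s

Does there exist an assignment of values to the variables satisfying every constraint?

Unsatisfiable

Constraints 1, 5, 6, 8, 11, and 12 confine each of t, r, q to the 2 values {3, 4}.
Constraint 4 requires all 3 of them to be distinct, but only 2 values are available — impossible by the pigeonhole principle.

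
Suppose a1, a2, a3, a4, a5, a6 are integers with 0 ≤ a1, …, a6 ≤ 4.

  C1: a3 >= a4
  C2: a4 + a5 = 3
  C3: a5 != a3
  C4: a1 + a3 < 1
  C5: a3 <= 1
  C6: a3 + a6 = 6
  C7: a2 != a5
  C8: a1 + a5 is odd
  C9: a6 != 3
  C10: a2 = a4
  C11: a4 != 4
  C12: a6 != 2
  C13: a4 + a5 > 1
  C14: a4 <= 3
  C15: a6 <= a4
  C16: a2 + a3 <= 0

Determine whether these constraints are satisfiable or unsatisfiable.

Unsatisfiable

From constraint 5: a3 ≤ 1. From constraints 14 and 15: a6 ≤ a4 ≤ 3. Hence a3 + a6 ≤ 4. But constraint 6 requires a3 + a6 = 6, and 6 > 4. Contradiction.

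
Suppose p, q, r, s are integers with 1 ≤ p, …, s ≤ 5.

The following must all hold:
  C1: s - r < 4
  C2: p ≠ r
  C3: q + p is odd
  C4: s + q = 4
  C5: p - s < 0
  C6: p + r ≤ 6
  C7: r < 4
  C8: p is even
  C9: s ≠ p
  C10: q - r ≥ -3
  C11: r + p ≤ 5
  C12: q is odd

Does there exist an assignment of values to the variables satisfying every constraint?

Setting (p, q, r, s) = (2, 1, 1, 3) satisfies everything: constraint 1: s - r = 2; constraint 4: s + q = 4; constraint 5: p - s = -1, and the others follow.

Satisfiable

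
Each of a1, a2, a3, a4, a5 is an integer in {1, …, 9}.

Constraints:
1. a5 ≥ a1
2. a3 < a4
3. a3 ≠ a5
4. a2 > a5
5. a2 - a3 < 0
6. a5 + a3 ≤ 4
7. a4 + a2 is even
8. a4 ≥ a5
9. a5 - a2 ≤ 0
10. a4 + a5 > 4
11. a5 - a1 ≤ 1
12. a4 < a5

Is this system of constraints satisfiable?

Unsatisfiable

Constraints 2, 4, 5, and 12 give a4 < a5, a5 < a2, a2 < a3, a3 < a4. Chaining: a4 < a5 < a2 < a3 < a4, which forces a4 < a4 — impossible.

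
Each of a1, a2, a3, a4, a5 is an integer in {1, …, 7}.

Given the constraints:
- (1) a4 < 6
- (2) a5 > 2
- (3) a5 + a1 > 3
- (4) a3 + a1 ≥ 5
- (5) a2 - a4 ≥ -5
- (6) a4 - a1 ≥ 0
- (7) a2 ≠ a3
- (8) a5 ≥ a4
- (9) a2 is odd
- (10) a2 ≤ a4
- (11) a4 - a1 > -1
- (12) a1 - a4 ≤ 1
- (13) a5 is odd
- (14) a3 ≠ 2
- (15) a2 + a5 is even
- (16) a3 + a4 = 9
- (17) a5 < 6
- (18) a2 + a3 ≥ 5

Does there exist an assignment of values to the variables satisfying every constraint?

Satisfiable

One satisfying assignment is a1 = 2, a2 = 1, a3 = 6, a4 = 3, a5 = 3.
For the less obvious constraints — constraint 3: a5 + a1 = 5; constraint 4: a3 + a1 = 8; constraint 5: a2 - a4 = -2 — and the others hold by inspection.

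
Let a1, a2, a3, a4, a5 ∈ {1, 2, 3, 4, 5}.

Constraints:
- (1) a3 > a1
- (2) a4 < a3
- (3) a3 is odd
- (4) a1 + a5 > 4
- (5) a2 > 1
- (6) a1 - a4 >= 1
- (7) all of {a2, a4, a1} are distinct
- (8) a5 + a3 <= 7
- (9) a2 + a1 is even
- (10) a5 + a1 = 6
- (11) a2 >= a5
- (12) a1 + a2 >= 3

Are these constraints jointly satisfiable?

Take a1 = 2, a2 = 4, a3 = 3, a4 = 1, a5 = 4. Then constraint 4: a1 + a5 = 6; constraint 6: a1 - a4 = 1; constraint 8: a5 + a3 = 7, and every other listed constraint is also met.

Satisfiable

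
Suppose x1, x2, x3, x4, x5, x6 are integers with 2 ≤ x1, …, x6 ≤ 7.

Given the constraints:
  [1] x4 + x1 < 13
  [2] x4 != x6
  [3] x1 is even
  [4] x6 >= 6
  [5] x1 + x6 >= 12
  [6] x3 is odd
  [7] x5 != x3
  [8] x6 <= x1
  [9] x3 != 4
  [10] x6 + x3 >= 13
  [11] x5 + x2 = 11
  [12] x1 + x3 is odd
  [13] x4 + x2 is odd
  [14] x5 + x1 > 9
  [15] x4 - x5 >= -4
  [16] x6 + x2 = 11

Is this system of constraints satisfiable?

Satisfiable

One satisfying assignment is x1 = 6, x2 = 5, x3 = 7, x4 = 4, x5 = 6, x6 = 6.
For the less obvious constraints — constraint 1: x4 + x1 = 10; constraint 5: x1 + x6 = 12; constraint 10: x6 + x3 = 13 — and the others hold by inspection.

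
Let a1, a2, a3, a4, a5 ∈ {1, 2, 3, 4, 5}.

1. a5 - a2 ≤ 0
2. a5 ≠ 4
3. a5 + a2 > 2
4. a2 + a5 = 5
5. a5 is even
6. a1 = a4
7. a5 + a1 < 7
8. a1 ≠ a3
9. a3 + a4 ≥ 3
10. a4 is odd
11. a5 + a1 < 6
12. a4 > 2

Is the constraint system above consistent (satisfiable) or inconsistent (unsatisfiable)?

Try a1 = 3, a2 = 3, a3 = 1, a4 = 3, a5 = 2.
Check constraint 1: a5 - a2 = -1; constraint 3: a5 + a2 = 5; constraint 4: a2 + a5 = 5. The remaining constraints are straightforward to verify.

Satisfiable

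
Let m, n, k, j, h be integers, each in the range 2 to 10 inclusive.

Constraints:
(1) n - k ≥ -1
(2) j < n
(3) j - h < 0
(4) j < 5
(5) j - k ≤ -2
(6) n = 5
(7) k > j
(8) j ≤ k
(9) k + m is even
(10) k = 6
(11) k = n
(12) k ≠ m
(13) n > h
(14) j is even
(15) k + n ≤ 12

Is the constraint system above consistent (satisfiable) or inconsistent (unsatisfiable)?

Constraint 10 fixes k = 6 and constraint 6 fixes n = 5, but constraint 11 requires k = n. Since 6 ≠ 5, contradiction.

Unsatisfiable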